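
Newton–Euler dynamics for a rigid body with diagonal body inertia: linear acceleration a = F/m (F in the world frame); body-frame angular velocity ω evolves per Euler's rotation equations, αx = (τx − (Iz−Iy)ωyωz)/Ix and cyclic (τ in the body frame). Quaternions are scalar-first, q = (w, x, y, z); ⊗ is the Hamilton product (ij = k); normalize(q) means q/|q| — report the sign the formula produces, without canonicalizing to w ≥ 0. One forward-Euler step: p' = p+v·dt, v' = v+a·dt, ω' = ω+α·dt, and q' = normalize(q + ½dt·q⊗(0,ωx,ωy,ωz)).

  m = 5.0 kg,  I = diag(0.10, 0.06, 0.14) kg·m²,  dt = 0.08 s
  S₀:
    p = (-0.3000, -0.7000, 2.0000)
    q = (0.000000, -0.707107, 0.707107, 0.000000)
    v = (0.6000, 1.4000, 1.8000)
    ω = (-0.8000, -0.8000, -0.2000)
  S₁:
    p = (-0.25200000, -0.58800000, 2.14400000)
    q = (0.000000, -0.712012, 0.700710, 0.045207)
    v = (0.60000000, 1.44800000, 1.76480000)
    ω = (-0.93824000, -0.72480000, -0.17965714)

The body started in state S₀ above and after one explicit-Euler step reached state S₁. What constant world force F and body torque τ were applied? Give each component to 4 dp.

F = (0.0000, 3.0000, -2.2000)
τ = (-0.1600, 0.0500, 0.0100)

v₁ − v₀ = (0.00000000, 0.04800000, -0.03520000)
F = m·Δv/dt = (0.0000, 3.0000, -2.2000)
Δω = ω₁−ω₀ = (-0.13824000, 0.07520000, 0.02034286)
precession coupling = (0.0128, -0.0064, -0.0256)
τ = I·(Δω/dt) + ω₀×(Iω₀) = (-0.1600, 0.0500, 0.0100)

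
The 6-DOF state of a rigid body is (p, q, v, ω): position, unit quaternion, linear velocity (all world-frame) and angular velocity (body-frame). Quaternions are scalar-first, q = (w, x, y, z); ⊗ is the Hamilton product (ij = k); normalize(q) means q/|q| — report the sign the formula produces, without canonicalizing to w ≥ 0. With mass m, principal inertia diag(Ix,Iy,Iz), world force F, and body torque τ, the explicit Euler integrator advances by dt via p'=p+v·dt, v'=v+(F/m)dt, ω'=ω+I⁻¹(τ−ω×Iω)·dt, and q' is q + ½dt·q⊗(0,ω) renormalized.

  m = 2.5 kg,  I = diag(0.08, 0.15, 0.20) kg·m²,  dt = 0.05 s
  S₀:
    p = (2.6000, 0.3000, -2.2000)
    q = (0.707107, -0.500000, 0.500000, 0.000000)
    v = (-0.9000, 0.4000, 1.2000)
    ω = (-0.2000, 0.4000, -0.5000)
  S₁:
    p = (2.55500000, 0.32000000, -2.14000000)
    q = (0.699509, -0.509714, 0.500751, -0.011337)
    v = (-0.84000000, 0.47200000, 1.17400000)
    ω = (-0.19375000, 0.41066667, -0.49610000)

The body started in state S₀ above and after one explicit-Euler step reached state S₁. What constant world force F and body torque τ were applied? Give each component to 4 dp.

F = (3.0000, 3.6000, -1.3000)
τ = (0.0000, 0.0200, 0.0100)

rate change Δω = (0.00625000, 0.01066667, 0.00390000)
gyro term ω₀×Iω₀ = (-0.0100, -0.0120, -0.0056)
τ = I·(Δω/dt) + ω₀×(Iω₀) = (0.0000, 0.0200, 0.0100)
Δv = v₁−v₀ = (0.06000000, 0.07200000, -0.02600000)
applied force F = (3.0000, 3.6000, -1.3000)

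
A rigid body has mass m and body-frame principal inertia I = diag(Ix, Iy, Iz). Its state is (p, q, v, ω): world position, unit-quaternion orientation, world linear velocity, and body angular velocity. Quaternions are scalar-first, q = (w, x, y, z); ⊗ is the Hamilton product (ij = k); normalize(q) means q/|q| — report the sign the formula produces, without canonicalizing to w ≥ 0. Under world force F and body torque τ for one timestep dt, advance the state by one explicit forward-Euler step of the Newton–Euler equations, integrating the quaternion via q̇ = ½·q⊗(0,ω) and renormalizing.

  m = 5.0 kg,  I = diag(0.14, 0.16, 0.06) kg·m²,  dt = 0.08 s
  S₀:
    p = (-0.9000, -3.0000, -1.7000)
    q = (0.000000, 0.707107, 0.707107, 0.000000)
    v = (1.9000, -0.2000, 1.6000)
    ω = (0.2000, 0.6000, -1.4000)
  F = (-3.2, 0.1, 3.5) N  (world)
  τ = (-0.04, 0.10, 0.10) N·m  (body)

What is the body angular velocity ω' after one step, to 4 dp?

(τ − ω×Iω)/I = (-0.8857, 0.7650, 1.6267)
ω' = ω + α·dt = (0.1291, 0.6612, -1.2699)

ω' = (0.1291, 0.6612, -1.2699)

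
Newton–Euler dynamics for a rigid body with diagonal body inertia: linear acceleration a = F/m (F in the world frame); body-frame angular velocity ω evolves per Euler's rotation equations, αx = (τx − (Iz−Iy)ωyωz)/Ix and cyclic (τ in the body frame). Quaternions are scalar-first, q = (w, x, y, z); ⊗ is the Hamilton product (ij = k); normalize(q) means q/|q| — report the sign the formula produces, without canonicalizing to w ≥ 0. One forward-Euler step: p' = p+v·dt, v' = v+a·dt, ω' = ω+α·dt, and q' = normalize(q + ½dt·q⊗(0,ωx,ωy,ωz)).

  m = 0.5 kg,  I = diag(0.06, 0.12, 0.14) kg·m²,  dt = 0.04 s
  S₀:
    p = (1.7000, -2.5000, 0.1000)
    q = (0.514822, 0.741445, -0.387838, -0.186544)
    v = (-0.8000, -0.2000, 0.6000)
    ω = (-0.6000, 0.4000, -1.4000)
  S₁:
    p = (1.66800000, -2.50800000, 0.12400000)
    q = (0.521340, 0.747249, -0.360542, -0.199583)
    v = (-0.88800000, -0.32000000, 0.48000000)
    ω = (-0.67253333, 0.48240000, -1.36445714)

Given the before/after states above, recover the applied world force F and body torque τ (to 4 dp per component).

Δω = ω₁−ω₀ = (-0.07253333, 0.08240000, 0.03554286)
τ = I·(Δω/dt) + ω₀×(Iω₀) = (-0.1200, 0.1800, 0.1100)
v₁ − v₀ = (-0.08800000, -0.12000000, -0.12000000)
applied force F = (-1.1000, -1.5000, -1.5000)

F = (-1.1000, -1.5000, -1.5000)
τ = (-0.1200, 0.1800, 0.1100)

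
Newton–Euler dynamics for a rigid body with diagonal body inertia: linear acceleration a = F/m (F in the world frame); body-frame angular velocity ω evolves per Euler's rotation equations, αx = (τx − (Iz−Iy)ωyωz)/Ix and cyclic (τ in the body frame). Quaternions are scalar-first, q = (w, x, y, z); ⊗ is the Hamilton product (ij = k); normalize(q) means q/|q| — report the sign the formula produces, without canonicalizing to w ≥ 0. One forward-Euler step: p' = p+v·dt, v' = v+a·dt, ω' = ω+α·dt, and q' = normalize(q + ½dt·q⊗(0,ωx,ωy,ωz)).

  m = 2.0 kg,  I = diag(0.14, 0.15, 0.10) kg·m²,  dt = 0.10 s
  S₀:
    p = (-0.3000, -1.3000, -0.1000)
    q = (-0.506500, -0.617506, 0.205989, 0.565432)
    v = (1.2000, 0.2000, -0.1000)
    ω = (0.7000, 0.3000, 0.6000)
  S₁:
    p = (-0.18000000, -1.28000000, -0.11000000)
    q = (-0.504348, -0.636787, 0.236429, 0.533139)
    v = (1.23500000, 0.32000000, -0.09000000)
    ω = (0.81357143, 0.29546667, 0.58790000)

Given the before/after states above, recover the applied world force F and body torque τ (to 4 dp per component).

F = (0.7000, 2.4000, 0.2000)
τ = (0.1500, 0.0100, -0.0100)

rate change Δω = (0.11357143, -0.00453333, -0.01210000)
gyro term ω₀×Iω₀ = (-0.0090, 0.0168, 0.0021)
τ = I·(Δω/dt) + ω₀×(Iω₀) = (0.1500, 0.0100, -0.0100)
Δv = v₁−v₀ = (0.03500000, 0.12000000, 0.01000000)
F = m·Δv/dt = (0.7000, 2.4000, 0.2000)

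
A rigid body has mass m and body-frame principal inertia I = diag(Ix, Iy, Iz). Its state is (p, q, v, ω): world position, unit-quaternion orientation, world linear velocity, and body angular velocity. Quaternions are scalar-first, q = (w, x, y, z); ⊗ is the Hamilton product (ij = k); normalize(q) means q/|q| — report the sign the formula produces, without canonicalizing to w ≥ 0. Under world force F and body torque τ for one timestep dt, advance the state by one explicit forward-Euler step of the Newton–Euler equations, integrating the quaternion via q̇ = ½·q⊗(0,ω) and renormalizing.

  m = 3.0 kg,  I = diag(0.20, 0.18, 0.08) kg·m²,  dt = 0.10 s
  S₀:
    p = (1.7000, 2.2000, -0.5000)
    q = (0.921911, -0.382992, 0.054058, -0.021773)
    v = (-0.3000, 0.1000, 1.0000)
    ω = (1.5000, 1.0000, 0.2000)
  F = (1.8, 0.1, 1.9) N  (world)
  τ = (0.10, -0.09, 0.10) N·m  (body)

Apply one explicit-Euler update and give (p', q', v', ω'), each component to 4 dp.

p' = (1.6700, 2.2100, -0.4000)
q' = (0.9443, -0.3109, 0.1019, -0.0356)
v' = (-0.2400, 0.1033, 1.0633)
ω' = (1.5600, 0.9300, 0.3625)

linear accel F/m = (0.6000, 0.0333, 0.6333)
new position p' = (1.6700, 2.2100, -0.4000)
v + (F/m)dt = (-0.2400, 0.1033, 1.0633)
ω×(Iω) gyroscopic = (-0.0200, 0.0360, -0.0300)
angular accel α = (0.6000, -0.7000, 1.6250)
ω' = ω + α·dt = (1.5600, 0.9300, 0.3625)
2q̇ = q⊗(0,ω) = (0.5247846, 1.4154511, 0.9658499, -0.2796968)
q + ½dt·q⊗(0,ω), renormalized = (0.9443, -0.3109, 0.1019, -0.0356)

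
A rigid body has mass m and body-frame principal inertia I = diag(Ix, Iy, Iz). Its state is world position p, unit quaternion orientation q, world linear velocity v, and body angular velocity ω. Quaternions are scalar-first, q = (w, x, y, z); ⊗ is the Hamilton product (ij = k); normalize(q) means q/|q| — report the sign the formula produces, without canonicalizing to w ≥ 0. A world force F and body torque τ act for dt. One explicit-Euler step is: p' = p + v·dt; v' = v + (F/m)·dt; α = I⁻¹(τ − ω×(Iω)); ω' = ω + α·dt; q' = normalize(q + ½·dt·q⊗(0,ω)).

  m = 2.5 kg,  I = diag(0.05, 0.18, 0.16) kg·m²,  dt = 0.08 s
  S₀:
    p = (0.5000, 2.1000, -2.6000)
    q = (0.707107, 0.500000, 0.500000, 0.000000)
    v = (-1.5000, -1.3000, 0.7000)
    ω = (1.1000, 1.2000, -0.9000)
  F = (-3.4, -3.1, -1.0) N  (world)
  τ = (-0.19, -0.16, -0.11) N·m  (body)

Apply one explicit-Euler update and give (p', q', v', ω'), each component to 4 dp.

p' = (0.3800, 1.9960, -2.5440)
q' = (0.6593, 0.5117, 0.5504, -0.0234)
v' = (-1.6088, -1.3992, 0.6680)
ω' = (0.7614, 1.0805, -1.0408)

α = I⁻¹(τ − ω×Iω) = (-4.2320, -1.4939, -1.7600)
new body rate ω' = (0.7614, 1.0805, -1.0408)
q⊗(0,ω) = (-1.1500000, 0.3278177, 1.2985284, -0.5863963)
q + ½dt·q⊗(0,ω), renormalized = (0.6593, 0.5117, 0.5504, -0.0234)
p' = p + v·dt = (0.3800, 1.9960, -2.5440)
v + (F/m)dt = (-1.6088, -1.3992, 0.6680)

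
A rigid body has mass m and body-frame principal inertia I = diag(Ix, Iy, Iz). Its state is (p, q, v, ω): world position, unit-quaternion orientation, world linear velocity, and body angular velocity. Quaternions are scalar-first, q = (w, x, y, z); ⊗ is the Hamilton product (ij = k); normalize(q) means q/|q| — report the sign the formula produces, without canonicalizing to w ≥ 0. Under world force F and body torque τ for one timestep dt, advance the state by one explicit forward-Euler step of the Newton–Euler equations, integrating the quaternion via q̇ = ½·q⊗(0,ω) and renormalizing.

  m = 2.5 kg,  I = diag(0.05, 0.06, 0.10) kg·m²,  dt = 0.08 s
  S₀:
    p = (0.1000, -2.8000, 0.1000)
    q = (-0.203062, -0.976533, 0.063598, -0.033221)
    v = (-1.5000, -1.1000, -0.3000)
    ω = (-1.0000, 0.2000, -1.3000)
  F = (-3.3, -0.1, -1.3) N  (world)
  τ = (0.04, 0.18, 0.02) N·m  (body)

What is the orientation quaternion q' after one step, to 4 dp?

q' = (-0.2438, -0.9693, 0.0125, -0.0279)

q⊗(0,ω) = (-1.0324399, 0.1270288, -1.2768843, 0.1322720)
q' = normalize(q + ½dt·q⊗(0,ω)) = (-0.2438, -0.9693, 0.0125, -0.0279)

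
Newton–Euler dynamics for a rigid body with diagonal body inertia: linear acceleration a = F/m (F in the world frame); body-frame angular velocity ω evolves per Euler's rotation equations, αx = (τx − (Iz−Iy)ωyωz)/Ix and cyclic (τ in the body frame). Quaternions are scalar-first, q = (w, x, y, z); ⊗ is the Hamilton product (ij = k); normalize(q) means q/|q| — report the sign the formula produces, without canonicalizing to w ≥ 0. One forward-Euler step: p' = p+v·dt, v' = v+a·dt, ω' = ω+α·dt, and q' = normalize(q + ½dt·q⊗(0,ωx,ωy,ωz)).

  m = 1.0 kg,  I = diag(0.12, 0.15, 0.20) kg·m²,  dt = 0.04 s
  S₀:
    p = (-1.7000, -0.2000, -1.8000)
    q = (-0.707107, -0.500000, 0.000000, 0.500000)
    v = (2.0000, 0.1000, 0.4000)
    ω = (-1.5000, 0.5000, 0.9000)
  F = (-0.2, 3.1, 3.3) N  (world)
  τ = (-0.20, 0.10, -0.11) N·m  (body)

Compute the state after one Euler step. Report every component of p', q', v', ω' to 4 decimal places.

p' = (-1.6200, -0.1960, -1.7840)
q' = (-0.7306, -0.4835, -0.0131, 0.4820)
v' = (1.9920, 0.2240, 0.5320)
ω' = (-1.5742, 0.4979, 0.8825)

new position p' = (-1.6200, -0.1960, -1.7840)
v' = v + a·dt = (1.9920, 0.2240, 0.5320)
precession coupling ω×(Iω) = (0.0225, 0.1080, -0.0225)
angular accel α = (-1.8542, -0.0533, -0.4375)
ω + α·dt = (-1.5742, 0.4979, 0.8825)
2q̇ = q⊗(0,ω) = (-1.2000000, 0.8106605, -0.6535535, -0.8863963)
q' = normalize(q + ½dt·q⊗(0,ω)) = (-0.7306, -0.4835, -0.0131, 0.4820)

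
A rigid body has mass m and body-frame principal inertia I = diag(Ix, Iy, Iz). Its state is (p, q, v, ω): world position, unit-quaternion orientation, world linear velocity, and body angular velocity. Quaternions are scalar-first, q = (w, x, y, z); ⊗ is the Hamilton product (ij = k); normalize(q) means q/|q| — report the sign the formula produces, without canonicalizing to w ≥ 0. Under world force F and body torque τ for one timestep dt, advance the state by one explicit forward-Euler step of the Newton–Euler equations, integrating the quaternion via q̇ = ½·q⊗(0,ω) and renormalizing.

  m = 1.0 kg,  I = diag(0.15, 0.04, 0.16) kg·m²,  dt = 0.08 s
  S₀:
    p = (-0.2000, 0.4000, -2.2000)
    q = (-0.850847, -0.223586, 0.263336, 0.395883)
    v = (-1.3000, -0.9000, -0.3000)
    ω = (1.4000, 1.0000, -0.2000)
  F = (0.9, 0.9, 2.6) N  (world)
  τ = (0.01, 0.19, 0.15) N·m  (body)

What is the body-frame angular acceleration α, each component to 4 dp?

α = (0.2267, 4.6800, 1.9000)

precession coupling ω×(Iω) = (-0.0240, 0.0028, -0.1540)
(τ − ω×Iω)/I = (0.2267, 4.6800, 1.9000)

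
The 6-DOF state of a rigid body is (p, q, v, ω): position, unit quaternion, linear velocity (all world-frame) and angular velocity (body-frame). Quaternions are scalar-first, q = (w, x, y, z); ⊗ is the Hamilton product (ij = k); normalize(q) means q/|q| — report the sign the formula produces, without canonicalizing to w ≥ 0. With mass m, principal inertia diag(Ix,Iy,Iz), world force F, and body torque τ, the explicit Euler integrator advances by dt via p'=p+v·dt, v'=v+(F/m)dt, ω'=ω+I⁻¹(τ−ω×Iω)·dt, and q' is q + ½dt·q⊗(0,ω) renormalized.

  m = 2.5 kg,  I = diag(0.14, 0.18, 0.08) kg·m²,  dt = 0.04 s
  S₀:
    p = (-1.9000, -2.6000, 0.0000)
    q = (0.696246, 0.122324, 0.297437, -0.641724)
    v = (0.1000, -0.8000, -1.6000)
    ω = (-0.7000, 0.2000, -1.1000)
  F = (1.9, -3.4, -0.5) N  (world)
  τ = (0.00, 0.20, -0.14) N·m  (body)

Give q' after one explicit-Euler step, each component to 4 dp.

Hamilton product q⊗(0,ω) = (-0.6797570, -0.6862081, 0.7230124, -0.5331999)
updated quaternion q' = (0.6824, 0.1086, 0.3118, -0.6522)

q' = (0.6824, 0.1086, 0.3118, -0.6522)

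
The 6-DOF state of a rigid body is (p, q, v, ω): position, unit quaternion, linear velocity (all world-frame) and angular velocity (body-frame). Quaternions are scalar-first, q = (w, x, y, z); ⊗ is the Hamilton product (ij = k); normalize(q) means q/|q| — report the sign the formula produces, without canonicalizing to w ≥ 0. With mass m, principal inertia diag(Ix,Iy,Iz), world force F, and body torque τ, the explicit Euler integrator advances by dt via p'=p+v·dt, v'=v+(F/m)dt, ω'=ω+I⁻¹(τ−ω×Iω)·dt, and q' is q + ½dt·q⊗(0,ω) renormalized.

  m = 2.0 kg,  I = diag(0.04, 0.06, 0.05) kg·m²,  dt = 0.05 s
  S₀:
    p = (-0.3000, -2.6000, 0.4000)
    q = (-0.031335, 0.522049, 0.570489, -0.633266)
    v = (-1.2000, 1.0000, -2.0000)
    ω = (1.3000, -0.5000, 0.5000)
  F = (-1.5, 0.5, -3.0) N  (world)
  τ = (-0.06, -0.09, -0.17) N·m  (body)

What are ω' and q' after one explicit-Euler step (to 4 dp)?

precession coupling ω×(Iω) = (0.0025, -0.0065, -0.0130)
α = I⁻¹(τ − ω×Iω) = (-1.5625, -1.3917, -3.1400)
ω + α·dt = (1.2219, -0.5696, 0.3430)
q⊗(0,ω) = (-0.0767862, -0.0721240, -1.0686028, -1.0183277)
q + ½dt·q⊗(0,ω), renormalized = (-0.0332, 0.5199, 0.5434, -0.6583)

ω' = (1.2219, -0.5696, 0.3430)
q' = (-0.0332, 0.5199, 0.5434, -0.6583)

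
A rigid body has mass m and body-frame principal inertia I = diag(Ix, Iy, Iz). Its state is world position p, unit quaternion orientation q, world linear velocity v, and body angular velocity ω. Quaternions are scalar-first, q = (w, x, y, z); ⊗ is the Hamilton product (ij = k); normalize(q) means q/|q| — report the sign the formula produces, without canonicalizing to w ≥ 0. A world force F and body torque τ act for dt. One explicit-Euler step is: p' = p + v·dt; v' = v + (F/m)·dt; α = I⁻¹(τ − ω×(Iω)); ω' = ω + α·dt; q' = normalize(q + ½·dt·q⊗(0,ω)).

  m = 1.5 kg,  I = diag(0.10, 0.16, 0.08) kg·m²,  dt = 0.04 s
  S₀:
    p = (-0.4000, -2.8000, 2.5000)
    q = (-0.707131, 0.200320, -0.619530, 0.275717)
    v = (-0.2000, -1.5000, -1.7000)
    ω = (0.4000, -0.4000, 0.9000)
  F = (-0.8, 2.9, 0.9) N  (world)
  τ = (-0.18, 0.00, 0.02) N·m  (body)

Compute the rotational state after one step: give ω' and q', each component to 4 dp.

angular accel α = (-2.0880, -0.0450, 0.3700)
ω' = ω + α·dt = (0.3165, -0.4018, 0.9148)
q⊗(0,ω) = (-0.5760853, -0.7301426, 0.2128512, -0.4687339)
q' = normalize(q + ½dt·q⊗(0,ω)) = (-0.7185, 0.1857, -0.6151, 0.2663)

ω' = (0.3165, -0.4018, 0.9148)
q' = (-0.7185, 0.1857, -0.6151, 0.2663)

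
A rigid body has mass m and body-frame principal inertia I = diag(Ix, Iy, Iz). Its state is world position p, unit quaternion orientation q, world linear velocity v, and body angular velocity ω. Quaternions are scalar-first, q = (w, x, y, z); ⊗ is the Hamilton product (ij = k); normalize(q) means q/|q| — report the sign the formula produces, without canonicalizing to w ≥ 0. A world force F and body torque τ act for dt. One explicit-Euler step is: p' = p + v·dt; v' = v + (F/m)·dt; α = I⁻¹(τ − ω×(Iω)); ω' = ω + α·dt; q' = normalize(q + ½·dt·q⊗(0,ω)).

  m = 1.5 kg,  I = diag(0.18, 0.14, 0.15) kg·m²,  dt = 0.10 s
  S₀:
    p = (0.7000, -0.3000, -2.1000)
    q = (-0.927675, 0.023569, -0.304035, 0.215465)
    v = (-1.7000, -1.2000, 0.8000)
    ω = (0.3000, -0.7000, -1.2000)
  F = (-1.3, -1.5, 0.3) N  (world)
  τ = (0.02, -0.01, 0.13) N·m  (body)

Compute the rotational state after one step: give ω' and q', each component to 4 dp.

gyro term ω×Iω = (0.0084, -0.0108, 0.0084)
(τ − ω×Iω)/I = (0.0644, 0.0057, 0.8107)
ω' = ω + α·dt = (0.3064, -0.6994, -1.1189)
Hamilton product q⊗(0,ω) = (0.0386628, 0.2373650, 0.7422948, 1.1879222)
updated quaternion q' = (-0.9234, 0.0353, -0.2662, 0.2742)

ω' = (0.3064, -0.6994, -1.1189)
q' = (-0.9234, 0.0353, -0.2662, 0.2742)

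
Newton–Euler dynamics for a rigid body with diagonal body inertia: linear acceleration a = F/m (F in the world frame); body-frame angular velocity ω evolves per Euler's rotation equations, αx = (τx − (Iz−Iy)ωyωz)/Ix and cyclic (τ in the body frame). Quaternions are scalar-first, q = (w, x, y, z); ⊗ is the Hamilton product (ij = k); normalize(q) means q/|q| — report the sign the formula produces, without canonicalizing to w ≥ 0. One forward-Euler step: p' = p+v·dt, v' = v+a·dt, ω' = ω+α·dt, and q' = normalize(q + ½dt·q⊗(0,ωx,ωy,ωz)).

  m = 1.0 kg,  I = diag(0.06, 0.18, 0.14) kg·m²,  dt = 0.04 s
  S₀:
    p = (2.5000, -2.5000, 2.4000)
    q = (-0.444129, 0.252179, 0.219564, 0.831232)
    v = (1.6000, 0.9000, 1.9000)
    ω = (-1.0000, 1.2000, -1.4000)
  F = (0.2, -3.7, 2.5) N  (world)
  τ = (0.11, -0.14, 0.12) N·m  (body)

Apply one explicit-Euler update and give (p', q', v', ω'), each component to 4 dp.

ω×(Iω) gyroscopic = (0.0672, -0.1120, -0.1440)
angular accel α = (0.7133, -0.1556, 1.8857)
ω' = ω + α·dt = (-0.9715, 1.1938, -1.3246)
q⊗(0,ω) = (1.1524270, -0.8607390, -1.0111362, 1.1439594)
q' = normalize(q + ½dt·q⊗(0,ω)) = (-0.4207, 0.2348, 0.1992, 0.8534)
p' = p + v·dt = (2.5640, -2.4640, 2.4760)
new velocity v' = (1.6080, 0.7520, 2.0000)

p' = (2.5640, -2.4640, 2.4760)
q' = (-0.4207, 0.2348, 0.1992, 0.8534)
v' = (1.6080, 0.7520, 2.0000)
ω' = (-0.9715, 1.1938, -1.3246)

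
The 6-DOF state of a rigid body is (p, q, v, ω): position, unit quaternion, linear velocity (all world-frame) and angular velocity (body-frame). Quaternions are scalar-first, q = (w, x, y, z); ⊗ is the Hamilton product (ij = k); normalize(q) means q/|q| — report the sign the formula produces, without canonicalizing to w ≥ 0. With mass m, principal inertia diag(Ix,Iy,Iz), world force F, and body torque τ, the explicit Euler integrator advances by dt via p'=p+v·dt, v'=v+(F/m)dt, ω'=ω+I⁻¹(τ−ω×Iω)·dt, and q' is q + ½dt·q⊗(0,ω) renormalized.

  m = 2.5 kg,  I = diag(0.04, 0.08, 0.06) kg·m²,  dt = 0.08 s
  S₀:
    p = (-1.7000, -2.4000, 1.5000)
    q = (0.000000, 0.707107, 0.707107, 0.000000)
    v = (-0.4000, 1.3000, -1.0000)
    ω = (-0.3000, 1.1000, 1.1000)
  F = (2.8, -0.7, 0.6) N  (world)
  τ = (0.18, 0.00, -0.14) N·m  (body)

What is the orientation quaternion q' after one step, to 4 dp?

q' = (-0.0226, 0.7367, 0.6746, 0.0395)

Hamilton product q⊗(0,ω) = (-0.5656856, 0.7778177, -0.7778177, 0.9899498)
q + ½dt·q⊗(0,ω), renormalized = (-0.0226, 0.7367, 0.6746, 0.0395)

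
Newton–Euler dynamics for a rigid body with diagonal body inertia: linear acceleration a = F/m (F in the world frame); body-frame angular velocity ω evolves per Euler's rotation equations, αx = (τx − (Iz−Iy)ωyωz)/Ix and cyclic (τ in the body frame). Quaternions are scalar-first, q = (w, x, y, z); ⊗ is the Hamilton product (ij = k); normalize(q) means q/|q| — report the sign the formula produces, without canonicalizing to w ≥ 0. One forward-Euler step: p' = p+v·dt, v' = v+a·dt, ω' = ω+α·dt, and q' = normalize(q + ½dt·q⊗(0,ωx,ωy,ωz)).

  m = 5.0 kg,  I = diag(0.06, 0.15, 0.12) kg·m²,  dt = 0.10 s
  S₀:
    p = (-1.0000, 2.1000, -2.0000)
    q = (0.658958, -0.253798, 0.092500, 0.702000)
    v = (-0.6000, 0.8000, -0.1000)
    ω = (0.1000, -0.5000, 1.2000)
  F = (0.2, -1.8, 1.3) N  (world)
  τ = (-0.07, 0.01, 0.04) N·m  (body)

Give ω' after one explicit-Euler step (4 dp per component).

ω×(Iω) gyroscopic = (0.0180, -0.0072, -0.0045)
angular accel α = (-1.4667, 0.1147, 0.3708)
new body rate ω' = (-0.0467, -0.4885, 1.2371)

ω' = (-0.0467, -0.4885, 1.2371)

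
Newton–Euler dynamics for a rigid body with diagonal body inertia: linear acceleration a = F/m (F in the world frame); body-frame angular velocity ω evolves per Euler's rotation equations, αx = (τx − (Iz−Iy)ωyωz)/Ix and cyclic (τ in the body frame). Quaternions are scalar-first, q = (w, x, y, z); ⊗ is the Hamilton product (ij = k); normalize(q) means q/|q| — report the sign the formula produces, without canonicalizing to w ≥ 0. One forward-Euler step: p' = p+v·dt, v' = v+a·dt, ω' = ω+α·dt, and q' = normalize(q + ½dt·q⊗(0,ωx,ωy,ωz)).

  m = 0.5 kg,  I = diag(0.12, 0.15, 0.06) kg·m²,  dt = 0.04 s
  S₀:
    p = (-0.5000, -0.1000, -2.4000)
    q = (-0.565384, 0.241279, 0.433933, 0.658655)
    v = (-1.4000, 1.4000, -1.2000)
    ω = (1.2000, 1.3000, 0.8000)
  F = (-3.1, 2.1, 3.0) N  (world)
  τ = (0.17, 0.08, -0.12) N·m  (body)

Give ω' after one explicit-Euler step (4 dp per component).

precession coupling ω×(Iω) = (-0.0936, 0.0576, 0.0468)
(τ − ω×Iω)/I = (2.1967, 0.1493, -2.7800)
ω' = ω + α·dt = (1.2879, 1.3060, 0.6888)

ω' = (1.2879, 1.3060, 0.6888)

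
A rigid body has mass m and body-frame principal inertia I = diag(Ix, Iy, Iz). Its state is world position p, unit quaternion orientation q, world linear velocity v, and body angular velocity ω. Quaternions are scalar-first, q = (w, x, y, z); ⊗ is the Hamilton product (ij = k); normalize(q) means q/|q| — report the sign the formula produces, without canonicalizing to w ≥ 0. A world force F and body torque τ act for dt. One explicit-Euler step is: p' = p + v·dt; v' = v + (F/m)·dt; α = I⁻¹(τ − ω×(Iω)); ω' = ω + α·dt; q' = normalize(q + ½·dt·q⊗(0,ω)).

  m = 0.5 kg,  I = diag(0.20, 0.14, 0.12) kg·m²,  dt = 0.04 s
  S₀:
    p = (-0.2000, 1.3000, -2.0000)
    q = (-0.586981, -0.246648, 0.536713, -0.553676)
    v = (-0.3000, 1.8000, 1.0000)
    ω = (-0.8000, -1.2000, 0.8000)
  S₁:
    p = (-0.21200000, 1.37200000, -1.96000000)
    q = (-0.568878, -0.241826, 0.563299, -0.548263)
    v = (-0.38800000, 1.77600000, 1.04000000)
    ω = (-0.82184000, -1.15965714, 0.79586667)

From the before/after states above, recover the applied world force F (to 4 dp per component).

F = (-1.1000, -0.3000, 0.5000)

velocity change Δv = (-0.08800000, -0.02400000, 0.04000000)
m·(v₁−v₀)/dt = (-1.1000, -0.3000, 0.5000)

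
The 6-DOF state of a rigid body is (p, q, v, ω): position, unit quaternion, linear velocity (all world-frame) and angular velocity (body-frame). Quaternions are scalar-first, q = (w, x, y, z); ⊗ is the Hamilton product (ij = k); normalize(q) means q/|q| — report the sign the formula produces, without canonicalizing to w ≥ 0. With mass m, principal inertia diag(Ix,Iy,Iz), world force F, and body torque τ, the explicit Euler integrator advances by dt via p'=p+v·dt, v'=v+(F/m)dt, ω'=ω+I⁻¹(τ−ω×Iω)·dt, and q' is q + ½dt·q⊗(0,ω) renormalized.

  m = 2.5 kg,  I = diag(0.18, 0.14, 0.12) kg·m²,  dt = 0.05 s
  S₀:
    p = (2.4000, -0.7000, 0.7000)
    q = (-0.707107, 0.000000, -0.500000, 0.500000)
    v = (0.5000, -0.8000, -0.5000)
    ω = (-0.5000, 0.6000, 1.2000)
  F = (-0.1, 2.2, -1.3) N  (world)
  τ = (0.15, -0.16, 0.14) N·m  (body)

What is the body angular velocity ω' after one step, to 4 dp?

ω' = (-0.4543, 0.5557, 1.2533)

gyro term ω×Iω = (-0.0144, -0.0360, 0.0120)
angular accel α = (0.9133, -0.8857, 1.0667)
new body rate ω' = (-0.4543, 0.5557, 1.2533)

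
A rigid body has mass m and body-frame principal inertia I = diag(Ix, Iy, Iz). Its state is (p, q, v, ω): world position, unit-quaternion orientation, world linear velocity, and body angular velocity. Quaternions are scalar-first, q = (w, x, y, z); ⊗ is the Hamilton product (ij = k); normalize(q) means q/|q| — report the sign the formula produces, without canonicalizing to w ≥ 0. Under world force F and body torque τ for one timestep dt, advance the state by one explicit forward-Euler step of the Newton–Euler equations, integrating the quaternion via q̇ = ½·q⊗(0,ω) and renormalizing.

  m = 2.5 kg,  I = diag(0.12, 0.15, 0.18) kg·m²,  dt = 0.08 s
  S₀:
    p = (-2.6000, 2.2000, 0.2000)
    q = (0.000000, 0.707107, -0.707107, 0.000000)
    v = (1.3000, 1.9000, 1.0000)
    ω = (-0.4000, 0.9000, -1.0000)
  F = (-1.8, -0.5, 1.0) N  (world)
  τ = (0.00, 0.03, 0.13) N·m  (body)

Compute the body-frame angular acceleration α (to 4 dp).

α = (0.2250, 0.3600, 0.7822)

precession coupling ω×(Iω) = (-0.0270, -0.0240, -0.0108)
(τ − ω×Iω)/I = (0.2250, 0.3600, 0.7822)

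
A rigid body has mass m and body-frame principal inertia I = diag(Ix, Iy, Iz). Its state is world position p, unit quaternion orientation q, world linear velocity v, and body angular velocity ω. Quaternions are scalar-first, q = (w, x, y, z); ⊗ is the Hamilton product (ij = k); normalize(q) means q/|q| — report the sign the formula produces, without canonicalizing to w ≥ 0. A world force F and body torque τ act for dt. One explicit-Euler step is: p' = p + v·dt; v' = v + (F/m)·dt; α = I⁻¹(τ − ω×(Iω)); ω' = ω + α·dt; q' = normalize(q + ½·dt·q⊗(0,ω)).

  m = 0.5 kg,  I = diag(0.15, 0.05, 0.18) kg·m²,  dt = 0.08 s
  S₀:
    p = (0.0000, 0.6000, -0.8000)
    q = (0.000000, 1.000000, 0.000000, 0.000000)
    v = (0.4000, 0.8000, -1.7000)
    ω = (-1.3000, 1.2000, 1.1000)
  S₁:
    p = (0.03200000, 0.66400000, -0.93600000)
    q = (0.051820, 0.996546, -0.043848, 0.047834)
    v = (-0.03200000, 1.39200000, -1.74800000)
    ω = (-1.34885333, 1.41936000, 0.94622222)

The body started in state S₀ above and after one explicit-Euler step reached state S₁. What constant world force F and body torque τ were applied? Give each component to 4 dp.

rate change Δω = (-0.04885333, 0.21936000, -0.15377778)
ω₀×(Iω₀) = (0.1716, 0.0429, 0.1560)
τ = I·(Δω/dt) + ω₀×(Iω₀) = (0.0800, 0.1800, -0.1900)
v₁ − v₀ = (-0.43200000, 0.59200000, -0.04800000)
F = m·Δv/dt = (-2.7000, 3.7000, -0.3000)

F = (-2.7000, 3.7000, -0.3000)
τ = (0.0800, 0.1800, -0.1900)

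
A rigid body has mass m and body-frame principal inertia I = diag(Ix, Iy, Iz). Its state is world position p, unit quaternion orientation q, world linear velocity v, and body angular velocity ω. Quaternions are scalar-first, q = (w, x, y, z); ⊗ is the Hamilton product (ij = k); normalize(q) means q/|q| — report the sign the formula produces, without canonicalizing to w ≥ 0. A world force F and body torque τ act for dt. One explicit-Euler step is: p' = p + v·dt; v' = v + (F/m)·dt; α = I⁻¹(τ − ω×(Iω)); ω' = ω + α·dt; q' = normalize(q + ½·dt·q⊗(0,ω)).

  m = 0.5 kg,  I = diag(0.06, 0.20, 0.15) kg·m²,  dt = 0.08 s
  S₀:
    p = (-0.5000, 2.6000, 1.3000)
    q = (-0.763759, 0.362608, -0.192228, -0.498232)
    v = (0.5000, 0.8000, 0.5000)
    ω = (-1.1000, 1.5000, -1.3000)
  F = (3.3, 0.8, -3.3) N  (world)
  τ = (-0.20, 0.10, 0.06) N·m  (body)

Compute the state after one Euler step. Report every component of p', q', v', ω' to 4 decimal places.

p' = (-0.4600, 2.6640, 1.3400)
q' = (-0.7591, 0.4343, -0.1965, -0.4434)
v' = (1.0280, 0.9280, -0.0280)
ω' = (-1.4967, 1.5915, -1.1448)

precession coupling ω×(Iω) = (0.0975, -0.1287, -0.2310)
angular accel α = (-4.9583, 1.1435, 1.9400)
ω + α·dt = (-1.4967, 1.5915, -1.1448)
q⊗(0,ω) = (0.0395092, 1.8373793, -0.1261929, 1.3253479)
q + ½dt·q⊗(0,ω), renormalized = (-0.7591, 0.4343, -0.1965, -0.4434)
linear accel F/m = (6.6000, 1.6000, -6.6000)
new position p' = (-0.4600, 2.6640, 1.3400)
v' = v + a·dt = (1.0280, 0.9280, -0.0280)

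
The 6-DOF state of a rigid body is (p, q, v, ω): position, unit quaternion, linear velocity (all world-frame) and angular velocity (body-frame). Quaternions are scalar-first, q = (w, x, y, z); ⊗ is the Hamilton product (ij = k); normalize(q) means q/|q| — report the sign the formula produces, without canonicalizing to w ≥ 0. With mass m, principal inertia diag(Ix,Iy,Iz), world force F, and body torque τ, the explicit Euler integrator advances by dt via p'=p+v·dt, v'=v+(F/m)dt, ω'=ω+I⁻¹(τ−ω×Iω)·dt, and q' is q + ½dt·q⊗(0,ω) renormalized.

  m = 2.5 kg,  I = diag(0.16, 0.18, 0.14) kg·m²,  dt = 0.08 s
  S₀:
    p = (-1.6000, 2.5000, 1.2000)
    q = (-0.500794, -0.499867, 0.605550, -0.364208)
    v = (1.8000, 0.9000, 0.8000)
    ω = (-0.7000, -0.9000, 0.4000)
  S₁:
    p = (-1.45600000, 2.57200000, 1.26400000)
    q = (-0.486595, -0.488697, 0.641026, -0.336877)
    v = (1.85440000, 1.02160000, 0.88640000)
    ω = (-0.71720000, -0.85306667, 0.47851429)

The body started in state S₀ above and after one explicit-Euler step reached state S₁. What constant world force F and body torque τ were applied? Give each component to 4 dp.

ω₁ − ω₀ = (-0.01720000, 0.04693333, 0.07851429)
gyro term ω₀×Iω₀ = (0.0144, -0.0056, 0.0126)
τ = I·(Δω/dt) + ω₀×(Iω₀) = (-0.0200, 0.1000, 0.1500)
velocity change Δv = (0.05440000, 0.12160000, 0.08640000)
F = m·Δv/dt = (1.7000, 3.8000, 2.7000)

F = (1.7000, 3.8000, 2.7000)
τ = (-0.0200, 0.1000, 0.1500)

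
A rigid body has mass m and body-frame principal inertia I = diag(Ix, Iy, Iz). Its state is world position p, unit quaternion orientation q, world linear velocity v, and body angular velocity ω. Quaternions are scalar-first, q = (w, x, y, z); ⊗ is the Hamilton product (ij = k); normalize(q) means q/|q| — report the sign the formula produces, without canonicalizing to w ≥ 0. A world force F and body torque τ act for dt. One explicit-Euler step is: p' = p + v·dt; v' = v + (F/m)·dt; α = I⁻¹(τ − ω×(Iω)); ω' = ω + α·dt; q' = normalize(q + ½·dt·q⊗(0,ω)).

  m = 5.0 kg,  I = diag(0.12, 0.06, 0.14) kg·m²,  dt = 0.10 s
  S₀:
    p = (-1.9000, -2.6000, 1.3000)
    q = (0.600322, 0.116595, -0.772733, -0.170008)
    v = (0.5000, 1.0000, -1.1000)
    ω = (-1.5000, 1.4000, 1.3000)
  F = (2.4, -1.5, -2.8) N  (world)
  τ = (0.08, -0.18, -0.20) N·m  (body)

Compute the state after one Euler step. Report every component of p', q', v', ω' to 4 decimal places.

p' = (-1.8500, -2.5000, 1.1900)
q' = (0.6693, 0.0330, -0.7202, -0.1795)
v' = (0.5480, 0.9700, -1.1560)
ω' = (-1.5547, 1.0350, 1.0671)

linear accel F/m = (0.4800, -0.3000, -0.5600)
p' = p + v·dt = (-1.8500, -2.5000, 1.1900)
v + (F/m)dt = (0.5480, 0.9700, -1.1560)
gyro term ω×Iω = (0.1456, 0.0390, 0.1260)
angular accel α = (-0.5467, -3.6500, -2.3286)
ω' = ω + α·dt = (-1.5547, 1.0350, 1.0671)
Hamilton product q⊗(0,ω) = (1.4777291, -1.6670247, 0.9438893, -0.2154479)
updated quaternion q' = (0.6693, 0.0330, -0.7202, -0.1795)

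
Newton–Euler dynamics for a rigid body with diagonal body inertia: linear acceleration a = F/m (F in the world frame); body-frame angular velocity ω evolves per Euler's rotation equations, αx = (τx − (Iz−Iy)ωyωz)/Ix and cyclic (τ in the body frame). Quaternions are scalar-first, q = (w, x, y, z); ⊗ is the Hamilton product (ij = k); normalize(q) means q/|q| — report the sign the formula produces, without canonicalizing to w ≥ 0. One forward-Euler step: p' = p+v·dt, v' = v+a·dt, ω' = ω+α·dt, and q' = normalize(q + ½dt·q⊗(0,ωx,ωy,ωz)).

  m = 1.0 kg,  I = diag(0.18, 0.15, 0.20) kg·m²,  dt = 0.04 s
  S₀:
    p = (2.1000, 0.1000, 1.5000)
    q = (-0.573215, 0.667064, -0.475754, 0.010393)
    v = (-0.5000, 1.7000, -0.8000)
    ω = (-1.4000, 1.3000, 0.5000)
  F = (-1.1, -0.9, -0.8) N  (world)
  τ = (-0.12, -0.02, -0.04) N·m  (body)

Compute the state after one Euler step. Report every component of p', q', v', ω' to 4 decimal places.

a = F/m = (-1.1000, -0.9000, -0.8000)
p' = p + v·dt = (2.0800, 0.1680, 1.4680)
v + (F/m)dt = (-0.5440, 1.6640, -0.8320)
angular accel α = (-0.8472, -0.2267, -0.4730)
ω' = ω + α·dt = (-1.4339, 1.2909, 0.4811)
2q̇ = q⊗(0,ω) = (1.5471733, 0.5511131, -1.0932617, -0.0854799)
q + ½dt·q⊗(0,ω), renormalized = (-0.5418, 0.6776, -0.4972, 0.0087)

p' = (2.0800, 0.1680, 1.4680)
q' = (-0.5418, 0.6776, -0.4972, 0.0087)
v' = (-0.5440, 1.6640, -0.8320)
ω' = (-1.4339, 1.2909, 0.4811)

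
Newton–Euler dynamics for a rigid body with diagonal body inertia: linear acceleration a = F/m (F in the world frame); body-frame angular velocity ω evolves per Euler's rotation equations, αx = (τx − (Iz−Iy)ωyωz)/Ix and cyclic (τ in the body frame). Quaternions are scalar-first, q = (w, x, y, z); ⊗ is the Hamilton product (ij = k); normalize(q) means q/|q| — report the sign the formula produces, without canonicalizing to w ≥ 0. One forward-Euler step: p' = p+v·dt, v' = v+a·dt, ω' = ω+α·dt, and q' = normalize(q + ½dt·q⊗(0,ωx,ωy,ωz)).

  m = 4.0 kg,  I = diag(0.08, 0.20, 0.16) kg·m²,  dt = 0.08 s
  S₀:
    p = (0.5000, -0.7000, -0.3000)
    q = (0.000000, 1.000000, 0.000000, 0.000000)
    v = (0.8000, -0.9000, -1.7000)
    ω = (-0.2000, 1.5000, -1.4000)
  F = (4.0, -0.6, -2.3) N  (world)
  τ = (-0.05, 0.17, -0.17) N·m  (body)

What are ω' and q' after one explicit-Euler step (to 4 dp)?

ω' = (-0.3340, 1.5770, -1.4670)
q' = (0.0080, 0.9966, 0.0558, 0.0598)

gyro term ω×Iω = (0.0840, -0.0224, -0.0360)
(τ − ω×Iω)/I = (-1.6750, 0.9620, -0.8375)
new body rate ω' = (-0.3340, 1.5770, -1.4670)
2q̇ = q⊗(0,ω) = (0.2000000, 0.0000000, 1.4000000, 1.5000000)
q' = normalize(q + ½dt·q⊗(0,ω)) = (0.0080, 0.9966, 0.0558, 0.0598)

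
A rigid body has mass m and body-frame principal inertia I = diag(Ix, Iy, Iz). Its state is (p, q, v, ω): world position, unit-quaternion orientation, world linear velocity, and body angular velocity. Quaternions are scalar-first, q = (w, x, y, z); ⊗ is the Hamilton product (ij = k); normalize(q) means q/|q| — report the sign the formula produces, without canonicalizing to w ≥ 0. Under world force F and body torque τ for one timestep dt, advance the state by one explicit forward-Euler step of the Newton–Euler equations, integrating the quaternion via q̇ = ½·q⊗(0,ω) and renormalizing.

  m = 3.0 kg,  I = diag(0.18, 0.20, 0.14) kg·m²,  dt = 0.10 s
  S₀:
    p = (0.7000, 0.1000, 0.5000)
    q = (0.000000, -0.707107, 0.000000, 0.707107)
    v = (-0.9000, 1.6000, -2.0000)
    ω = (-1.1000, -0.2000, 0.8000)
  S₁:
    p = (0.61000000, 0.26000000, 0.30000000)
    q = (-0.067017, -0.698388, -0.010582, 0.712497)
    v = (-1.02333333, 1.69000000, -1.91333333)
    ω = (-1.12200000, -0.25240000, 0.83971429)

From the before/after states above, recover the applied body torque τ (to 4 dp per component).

τ = (-0.0300, -0.1400, 0.0600)

ω₁ − ω₀ = (-0.02200000, -0.05240000, 0.03971429)
gyro term ω₀×Iω₀ = (0.0096, -0.0352, 0.0044)
applied torque τ = (-0.0300, -0.1400, 0.0600)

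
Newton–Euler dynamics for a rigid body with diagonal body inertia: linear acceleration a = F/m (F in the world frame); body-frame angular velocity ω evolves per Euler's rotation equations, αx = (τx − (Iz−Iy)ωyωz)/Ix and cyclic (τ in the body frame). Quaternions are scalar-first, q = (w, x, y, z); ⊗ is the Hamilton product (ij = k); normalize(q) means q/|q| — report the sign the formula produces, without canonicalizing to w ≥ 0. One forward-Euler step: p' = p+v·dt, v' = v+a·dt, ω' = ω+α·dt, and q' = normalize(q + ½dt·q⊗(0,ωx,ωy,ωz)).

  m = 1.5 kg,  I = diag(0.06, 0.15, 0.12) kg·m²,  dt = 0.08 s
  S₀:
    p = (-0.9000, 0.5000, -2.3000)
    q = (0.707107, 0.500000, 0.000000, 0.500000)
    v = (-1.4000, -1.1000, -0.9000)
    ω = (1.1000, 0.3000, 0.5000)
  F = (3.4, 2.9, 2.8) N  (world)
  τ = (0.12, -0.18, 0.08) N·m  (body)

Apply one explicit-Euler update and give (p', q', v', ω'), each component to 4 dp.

p' = (-1.0120, 0.4120, -2.3720)
q' = (0.6743, 0.5245, 0.0205, 0.5195)
v' = (-1.2187, -0.9453, -0.7507)
ω' = (1.2660, 0.2216, 0.5335)

p + v·dt = (-1.0120, 0.4120, -2.3720)
v + (F/m)dt = (-1.2187, -0.9453, -0.7507)
ω×(Iω) gyroscopic = (-0.0045, -0.0330, 0.0297)
α = I⁻¹(τ − ω×Iω) = (2.0750, -0.9800, 0.4192)
ω + α·dt = (1.2660, 0.2216, 0.5335)
2q̇ = q⊗(0,ω) = (-0.8000000, 0.6278177, 0.5121321, 0.5035535)
updated quaternion q' = (0.6743, 0.5245, 0.0205, 0.5195)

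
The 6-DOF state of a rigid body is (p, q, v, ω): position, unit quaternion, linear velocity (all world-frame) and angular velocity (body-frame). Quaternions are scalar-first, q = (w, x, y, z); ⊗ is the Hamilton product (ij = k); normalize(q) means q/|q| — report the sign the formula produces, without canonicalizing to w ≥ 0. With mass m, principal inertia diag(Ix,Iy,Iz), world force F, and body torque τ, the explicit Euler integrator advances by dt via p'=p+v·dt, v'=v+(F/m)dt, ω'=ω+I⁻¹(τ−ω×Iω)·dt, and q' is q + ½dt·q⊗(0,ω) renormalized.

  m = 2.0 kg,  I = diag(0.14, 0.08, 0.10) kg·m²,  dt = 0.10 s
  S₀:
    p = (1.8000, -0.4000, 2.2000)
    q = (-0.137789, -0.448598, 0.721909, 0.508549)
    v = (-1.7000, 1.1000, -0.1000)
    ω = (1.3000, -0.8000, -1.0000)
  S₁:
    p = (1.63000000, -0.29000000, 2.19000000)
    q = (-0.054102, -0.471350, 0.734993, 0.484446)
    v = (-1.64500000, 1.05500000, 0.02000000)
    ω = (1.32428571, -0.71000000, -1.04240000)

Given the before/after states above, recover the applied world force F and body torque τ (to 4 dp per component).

F = (1.1000, -0.9000, 2.4000)
τ = (0.0500, 0.0200, 0.0200)

Δv = v₁−v₀ = (0.05500000, -0.04500000, 0.12000000)
applied force F = (1.1000, -0.9000, 2.4000)
Δω = ω₁−ω₀ = (0.02428571, 0.09000000, -0.04240000)
gyro term ω₀×Iω₀ = (0.0160, -0.0520, 0.0624)
applied torque τ = (0.0500, 0.0200, 0.0200)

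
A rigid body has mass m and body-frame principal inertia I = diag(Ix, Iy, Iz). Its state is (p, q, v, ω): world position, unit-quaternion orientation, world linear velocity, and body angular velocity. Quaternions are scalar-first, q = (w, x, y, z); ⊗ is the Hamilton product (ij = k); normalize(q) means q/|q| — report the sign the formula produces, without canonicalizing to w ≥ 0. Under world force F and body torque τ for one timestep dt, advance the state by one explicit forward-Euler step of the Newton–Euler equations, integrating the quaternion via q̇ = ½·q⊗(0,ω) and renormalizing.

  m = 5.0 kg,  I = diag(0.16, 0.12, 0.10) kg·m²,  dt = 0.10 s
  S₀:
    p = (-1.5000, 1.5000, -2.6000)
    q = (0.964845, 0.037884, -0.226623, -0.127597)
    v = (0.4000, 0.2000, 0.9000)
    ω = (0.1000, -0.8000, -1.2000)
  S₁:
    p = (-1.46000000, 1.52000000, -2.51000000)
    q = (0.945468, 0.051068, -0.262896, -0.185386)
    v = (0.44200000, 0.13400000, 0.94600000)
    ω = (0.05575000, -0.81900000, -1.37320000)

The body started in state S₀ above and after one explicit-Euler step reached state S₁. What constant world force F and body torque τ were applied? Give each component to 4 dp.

F = (2.1000, -3.3000, 2.3000)
τ = (-0.0900, -0.0300, -0.1700)

rate change Δω = (-0.04425000, -0.01900000, -0.17320000)
applied torque τ = (-0.0900, -0.0300, -0.1700)
velocity change Δv = (0.04200000, -0.06600000, 0.04600000)
m·(v₁−v₀)/dt = (2.1000, -3.3000, 2.3000)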